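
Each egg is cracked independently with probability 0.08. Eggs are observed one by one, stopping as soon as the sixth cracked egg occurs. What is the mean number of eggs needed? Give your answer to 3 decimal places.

75.000

Y = total eggs until the sixth success; negative binomial with r=6, p=0.08.
E[Y] = r / p = 6 / 0.08 = 75.00000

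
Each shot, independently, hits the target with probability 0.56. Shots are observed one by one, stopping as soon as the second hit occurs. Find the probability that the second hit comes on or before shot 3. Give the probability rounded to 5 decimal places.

0.58957

Finishing within 3 shots ⇔ at least 2 successes in the first 3. With X ~ Binomial(3, 0.56), P(Y ≤ 3) = 1 − P(X ≤ 1).
  k=0: C(3,0)·0.56^0·0.44^3 = 0.0851840
  k=1: C(3,1)·0.56^1·0.44^2 = 0.3252480
1 − 0.4104320 = 0.5895680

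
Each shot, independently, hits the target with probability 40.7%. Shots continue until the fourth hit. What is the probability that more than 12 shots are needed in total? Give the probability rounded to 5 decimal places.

0.21074

Needing more than 12 shots ⇔ fewer than 4 successes in the first 12. With X ~ Binomial(12, 0.407), P(Y > 12) = P(X ≤ 3).
  k=0: C(12,0)·0.407^0·0.593^12 = 0.0018908
  k=1: C(12,1)·0.407^1·0.593^11 = 0.0155732
  k=2: C(12,2)·0.407^2·0.593^10 = 0.0587868
  k=3: C(12,3)·0.407^3·0.593^9 = 0.1344925
P(X ≤ 3) = 0.2107433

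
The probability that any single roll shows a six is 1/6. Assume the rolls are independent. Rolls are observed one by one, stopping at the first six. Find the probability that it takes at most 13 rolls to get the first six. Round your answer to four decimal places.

0.9065

Y = number of rolls to the first success; geometric, p = 0.166667.
P(Y ≤ 13) = 1 − (1−p)^13 = 1 − 0.093464 = 0.906536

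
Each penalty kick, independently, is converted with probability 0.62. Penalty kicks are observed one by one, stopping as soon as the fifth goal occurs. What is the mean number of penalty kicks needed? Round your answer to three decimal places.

Y = total penalty kicks until the fifth success; negative binomial with r=5, p=0.62.
E[Y] = r / p = 5 / 0.62 = 8.06452

8.065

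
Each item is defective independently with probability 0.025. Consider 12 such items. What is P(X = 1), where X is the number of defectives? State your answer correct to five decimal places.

X ~ Binomial(n=12, p=0.025).
P(X=1) = C(12,1) · p^1 · (1−p)^11
= 12 · 0.025 · 0.75692 = 0.2270764

0.22708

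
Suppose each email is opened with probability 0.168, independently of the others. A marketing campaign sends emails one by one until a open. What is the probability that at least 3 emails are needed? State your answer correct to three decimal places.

Y = number of emails to the first success; geometric, p = 0.168.
P(Y > 2) = P(first 2 all fail) = (1−p)^2 = 0.69222

0.692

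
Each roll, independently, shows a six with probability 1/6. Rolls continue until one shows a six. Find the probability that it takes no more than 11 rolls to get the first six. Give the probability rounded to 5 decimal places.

0.86541

Y = number of rolls to the first success; geometric, p = 0.166667.
P(Y ≤ 11) = 1 − (1−p)^11 = 1 − 0.1345880 = 0.8654120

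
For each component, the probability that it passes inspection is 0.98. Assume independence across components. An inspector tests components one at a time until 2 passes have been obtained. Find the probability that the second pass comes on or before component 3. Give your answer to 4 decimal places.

0.9988

Finishing within 3 components ⇔ at least 2 successes in the first 3. With X ~ Binomial(3, 0.98), P(Y ≤ 3) = 1 − P(X ≤ 1).
  k=0: C(3,0)·0.98^0·0.02^3 = 0.000008
  k=1: C(3,1)·0.98^1·0.02^2 = 0.001176
1 − 0.001184 = 0.998816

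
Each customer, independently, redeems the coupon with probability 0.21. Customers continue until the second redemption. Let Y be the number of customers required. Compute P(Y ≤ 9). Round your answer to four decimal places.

Finishing within 9 customers ⇔ at least 2 successes in the first 9. With X ~ Binomial(9, 0.21), P(Y ≤ 9) = 1 − P(X ≤ 1).
  k=0: C(9,0)·0.21^0·0.79^9 = 0.119852
  k=1: C(9,1)·0.21^1·0.79^8 = 0.286734
1 − 0.406585 = 0.593415

0.5934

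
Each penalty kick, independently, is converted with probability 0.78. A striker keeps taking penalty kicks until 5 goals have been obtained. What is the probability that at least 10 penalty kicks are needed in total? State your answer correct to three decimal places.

Needing more than 9 penalty kicks ⇔ fewer than 5 successes in the first 9. With X ~ Binomial(9, 0.78), P(Y > 9) = P(X ≤ 4).
  k=0: C(9,0)·0.78^0·0.22^9 = 0.00000
  k=1: C(9,1)·0.78^1·0.22^8 = 0.00004
  k=2: C(9,2)·0.78^2·0.22^7 = 0.00055
  k=3: C(9,3)·0.78^3·0.22^6 = 0.00452
  k=4: C(9,4)·0.78^4·0.22^5 = 0.02404
P(X ≤ 4) = 0.02914

0.029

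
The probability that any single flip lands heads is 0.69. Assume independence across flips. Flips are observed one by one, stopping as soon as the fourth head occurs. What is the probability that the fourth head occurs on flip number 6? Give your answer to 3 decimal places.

0.218

Y = trial on which the fourth success occurs; negative binomial, r=4, p=0.69.
P(Y=6) = C(5,3) · p^4 · (1−p)^2
= 10 · 0.22667 · 0.0961 = 0.21783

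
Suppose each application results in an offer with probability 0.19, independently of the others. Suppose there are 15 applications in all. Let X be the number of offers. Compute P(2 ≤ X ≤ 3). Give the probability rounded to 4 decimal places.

0.4938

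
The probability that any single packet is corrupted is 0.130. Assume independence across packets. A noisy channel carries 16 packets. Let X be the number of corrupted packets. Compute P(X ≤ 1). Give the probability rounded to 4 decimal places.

X ~ Binomial(16, 0.13); P(X ≤ 1) = Σ C(16,k) p^k (1−p)^(16−k) over k:
  k=0: C(16,0)·0.13^0·0.87^16 = 0.107723
  k=1: C(16,1)·0.13^1·0.87^15 = 0.257544
Total = 0.365267

0.3653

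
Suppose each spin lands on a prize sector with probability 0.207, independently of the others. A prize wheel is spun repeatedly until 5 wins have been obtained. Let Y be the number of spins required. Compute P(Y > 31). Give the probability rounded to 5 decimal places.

Needing more than 31 spins ⇔ fewer than 5 successes in the first 31. With X ~ Binomial(31, 0.207), P(Y > 31) = P(X ≤ 4).
  k=0: C(31,0)·0.207^0·0.793^31 = 0.0007542
  k=1: C(31,1)·0.207^1·0.793^30 = 0.0061028
  k=2: C(31,2)·0.207^2·0.793^29 = 0.0238955
  k=3: C(31,3)·0.207^3·0.793^28 = 0.0602962
  k=4: C(31,4)·0.207^4·0.793^27 = 0.1101755
P(X ≤ 4) = 0.2012242

0.20122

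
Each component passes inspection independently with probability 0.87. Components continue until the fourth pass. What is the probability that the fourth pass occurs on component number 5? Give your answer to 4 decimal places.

0.2979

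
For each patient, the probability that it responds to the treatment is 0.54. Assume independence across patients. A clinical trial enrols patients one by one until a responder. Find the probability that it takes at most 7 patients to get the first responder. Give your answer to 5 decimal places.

Y = number of patients to the first success; geometric, p = 0.54.
P(Y ≤ 7) = 1 − (1−p)^7 = 1 − 0.0043582 = 0.9956418

0.99564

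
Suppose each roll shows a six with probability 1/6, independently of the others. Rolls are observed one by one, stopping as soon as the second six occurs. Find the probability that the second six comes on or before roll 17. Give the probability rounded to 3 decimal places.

0.802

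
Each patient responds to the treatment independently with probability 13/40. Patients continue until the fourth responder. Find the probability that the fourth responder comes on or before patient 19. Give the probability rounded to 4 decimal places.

0.9098

Finishing within 19 patients ⇔ at least 4 successes in the first 19. With X ~ Binomial(19, 0.325), P(Y ≤ 19) = 1 − P(X ≤ 3).
  k=0: C(19,0)·0.325^0·0.675^19 = 0.000571
  k=1: C(19,1)·0.325^1·0.675^18 = 0.005225
  k=2: C(19,2)·0.325^2·0.675^17 = 0.022643
  k=3: C(19,3)·0.325^3·0.675^16 = 0.061778
1 − 0.090217 = 0.909783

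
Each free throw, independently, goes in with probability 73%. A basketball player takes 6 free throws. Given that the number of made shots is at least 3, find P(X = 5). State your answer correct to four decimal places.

X ~ Binomial(6, 0.73). Want P(X=5 | X≥3) = P(X=5) / P(X≥3).
P(X=5) = C(6,5)·0.73^5·0.27^1 = 0.335838
P(X≥3) = 1 − 0.000387 − 0.006285 − 0.042481 = 0.950847
Ratio = 0.335838 / 0.950847 = 0.353198

0.3532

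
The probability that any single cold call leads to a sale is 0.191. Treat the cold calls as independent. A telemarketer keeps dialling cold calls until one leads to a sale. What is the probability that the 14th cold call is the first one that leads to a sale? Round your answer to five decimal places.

Geometric (trials to first success), p = 0.191.
P(Y = 14) = (1−p)^13 · p = 0.063582 · 0.191 = 0.0121441

0.01214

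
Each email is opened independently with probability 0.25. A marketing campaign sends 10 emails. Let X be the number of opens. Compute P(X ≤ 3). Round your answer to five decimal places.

X ~ Binomial(10, 0.25); P(X ≤ 3) = Σ C(10,k) p^k (1−p)^(10−k) over k:
  k=0: C(10,0)·0.25^0·0.75^10 = 0.0563135
  k=1: C(10,1)·0.25^1·0.75^9 = 0.1877117
  k=2: C(10,2)·0.25^2·0.75^8 = 0.2815676
  k=3: C(10,3)·0.25^3·0.75^7 = 0.2502823
Total = 0.7758751

0.77588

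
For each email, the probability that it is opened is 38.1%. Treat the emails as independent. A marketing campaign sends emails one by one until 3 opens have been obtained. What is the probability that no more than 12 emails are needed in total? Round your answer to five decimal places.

0.89434

Finishing within 12 emails ⇔ at least 3 successes in the first 12. With X ~ Binomial(12, 0.381), P(Y ≤ 12) = 1 − P(X ≤ 2).
  k=0: C(12,0)·0.381^0·0.619^12 = 0.0031644
  k=1: C(12,1)·0.381^1·0.619^11 = 0.0233724
  k=2: C(12,2)·0.381^2·0.619^10 = 0.0791226
1 − 0.1056593 = 0.8943407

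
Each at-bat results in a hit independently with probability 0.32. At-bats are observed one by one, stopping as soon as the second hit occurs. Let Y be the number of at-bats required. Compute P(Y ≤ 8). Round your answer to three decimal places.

0.782

Finishing within 8 at-bats ⇔ at least 2 successes in the first 8. With X ~ Binomial(8, 0.32), P(Y ≤ 8) = 1 − P(X ≤ 1).
  k=0: C(8,0)·0.32^0·0.68^8 = 0.04572
  k=1: C(8,1)·0.32^1·0.68^7 = 0.17211
1 − 0.21782 = 0.78218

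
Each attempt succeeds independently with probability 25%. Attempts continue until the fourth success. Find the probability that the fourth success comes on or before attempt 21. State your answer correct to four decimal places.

0.8083

Finishing within 21 attempts ⇔ at least 4 successes in the first 21. With X ~ Binomial(21, 0.25), P(Y ≤ 21) = 1 − P(X ≤ 3).
  k=0: C(21,0)·0.25^0·0.75^21 = 0.002378
  k=1: C(21,1)·0.25^1·0.75^20 = 0.016649
  k=2: C(21,2)·0.25^2·0.75^19 = 0.055496
  k=3: C(21,3)·0.25^3·0.75^18 = 0.117159
1 − 0.191682 = 0.808318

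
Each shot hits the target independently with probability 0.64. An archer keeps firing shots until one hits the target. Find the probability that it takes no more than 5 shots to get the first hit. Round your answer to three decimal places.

0.994

Y = number of shots to the first success; geometric, p = 0.64.
P(Y ≤ 5) = 1 − (1−p)^5 = 1 − 0.00605 = 0.99395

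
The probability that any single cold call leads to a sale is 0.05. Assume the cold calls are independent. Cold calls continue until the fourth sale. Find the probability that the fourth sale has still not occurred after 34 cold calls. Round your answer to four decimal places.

Needing more than 34 cold calls ⇔ fewer than 4 successes in the first 34. With X ~ Binomial(34, 0.05), P(Y > 34) = P(X ≤ 3).
  k=0: C(34,0)·0.05^0·0.95^34 = 0.174825
  k=1: C(34,1)·0.05^1·0.95^33 = 0.312844
  k=2: C(34,2)·0.05^2·0.95^32 = 0.271680
  k=3: C(34,3)·0.05^3·0.95^31 = 0.152522
P(X ≤ 3) = 0.911871

0.9119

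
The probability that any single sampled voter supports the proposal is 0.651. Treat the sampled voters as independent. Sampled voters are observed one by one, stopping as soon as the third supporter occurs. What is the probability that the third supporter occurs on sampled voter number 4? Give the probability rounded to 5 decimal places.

Y = trial on which the third success occurs; negative binomial, r=3, p=0.651.
P(Y=4) = C(3,2) · p^3 · (1−p)^1
= 3 · 0.27589 · 0.349 = 0.2888615

0.28886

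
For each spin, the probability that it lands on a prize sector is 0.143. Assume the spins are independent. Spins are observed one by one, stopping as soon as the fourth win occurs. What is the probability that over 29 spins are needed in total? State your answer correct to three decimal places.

0.389

Needing more than 29 spins ⇔ fewer than 4 successes in the first 29. With X ~ Binomial(29, 0.143), P(Y > 29) = P(X ≤ 3).
  k=0: C(29,0)·0.143^0·0.857^29 = 0.01139
  k=1: C(29,1)·0.143^1·0.857^28 = 0.05511
  k=2: C(29,2)·0.143^2·0.857^27 = 0.12873
  k=3: C(29,3)·0.143^3·0.857^26 = 0.19332
P(X ≤ 3) = 0.38854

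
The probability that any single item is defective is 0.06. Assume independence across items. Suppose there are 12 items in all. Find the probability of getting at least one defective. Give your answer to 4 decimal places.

0.5241

P(at least one) = 1 − P(none) = 1 − (1 − 0.06)^12
= 1 − 0.475920 = 0.524080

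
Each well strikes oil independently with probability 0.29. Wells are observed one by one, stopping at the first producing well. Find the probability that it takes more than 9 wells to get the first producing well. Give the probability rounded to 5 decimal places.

0.04585

Y = number of wells to the first success; geometric, p = 0.29.
P(Y > 9) = P(first 9 all fail) = (1−p)^9 = 0.0458485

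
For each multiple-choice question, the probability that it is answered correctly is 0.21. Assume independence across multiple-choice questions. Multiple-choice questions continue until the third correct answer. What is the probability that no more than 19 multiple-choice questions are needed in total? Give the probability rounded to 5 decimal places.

Finishing within 19 multiple-choice questions ⇔ at least 3 successes in the first 19. With X ~ Binomial(19, 0.21), P(Y ≤ 19) = 1 − P(X ≤ 2).
  k=0: C(19,0)·0.21^0·0.79^19 = 0.0113479
  k=1: C(19,1)·0.21^1·0.79^18 = 0.0573140
  k=2: C(19,2)·0.21^2·0.79^17 = 0.1371182
1 − 0.2057801 = 0.7942199

0.79422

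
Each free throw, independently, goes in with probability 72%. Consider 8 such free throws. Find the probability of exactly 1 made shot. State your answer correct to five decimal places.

0.00078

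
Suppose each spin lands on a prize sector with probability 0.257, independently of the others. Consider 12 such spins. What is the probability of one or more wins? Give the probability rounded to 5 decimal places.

P(at least one) = 1 − P(none) = 1 − (1 − 0.257)^12
= 1 − 0.0283052 = 0.9716948

0.97169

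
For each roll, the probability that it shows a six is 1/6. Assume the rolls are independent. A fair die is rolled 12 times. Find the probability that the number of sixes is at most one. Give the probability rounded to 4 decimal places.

X ~ Binomial(12, 0.166667); P(X ≤ 1) = Σ C(12,k) p^k (1−p)^(12−k) over k:
  k=0: C(12,0)·0.166667^0·0.833333^12 = 0.112157
  k=1: C(12,1)·0.166667^1·0.833333^11 = 0.269176
Total = 0.381333

0.3813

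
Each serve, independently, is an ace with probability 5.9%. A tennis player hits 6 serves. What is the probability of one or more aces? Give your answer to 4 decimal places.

0.3057

P(at least one) = 1 − P(none) = 1 − (1 − 0.059)^6
= 1 − 0.694285 = 0.305715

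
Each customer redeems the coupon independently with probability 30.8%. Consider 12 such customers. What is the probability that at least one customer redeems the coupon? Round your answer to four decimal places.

P(at least one) = 1 − P(none) = 1 − (1 − 0.308)^12
= 1 − 0.012058 = 0.987942

0.9879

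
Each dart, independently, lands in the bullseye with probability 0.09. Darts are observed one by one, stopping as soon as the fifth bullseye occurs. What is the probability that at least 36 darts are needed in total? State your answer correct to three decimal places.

Needing more than 35 darts ⇔ fewer than 5 successes in the first 35. With X ~ Binomial(35, 0.09), P(Y > 35) = P(X ≤ 4).
  k=0: C(35,0)·0.09^0·0.91^35 = 0.03685
  k=1: C(35,1)·0.09^1·0.91^34 = 0.12756
  k=2: C(35,2)·0.09^2·0.91^33 = 0.21447
  k=3: C(35,3)·0.09^3·0.91^32 = 0.23333
  k=4: C(35,4)·0.09^4·0.91^31 = 0.18461
P(X ≤ 4) = 0.79682

0.797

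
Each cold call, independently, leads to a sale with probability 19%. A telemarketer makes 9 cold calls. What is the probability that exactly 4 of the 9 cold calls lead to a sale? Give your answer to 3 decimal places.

X ~ Binomial(n=9, p=0.19).
P(X=4) = C(9,4) · p^4 · (1−p)^5
= 126 · 0.0013032 · 0.34868 = 0.05725

0.057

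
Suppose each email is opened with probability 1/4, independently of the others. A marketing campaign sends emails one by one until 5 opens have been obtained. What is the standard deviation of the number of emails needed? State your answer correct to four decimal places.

Y = total emails until the fifth success; negative binomial with r=5, p=0.25.
SD(Y) = √[r(1−p)/p²] = √(60.000000) = 7.745967

7.7460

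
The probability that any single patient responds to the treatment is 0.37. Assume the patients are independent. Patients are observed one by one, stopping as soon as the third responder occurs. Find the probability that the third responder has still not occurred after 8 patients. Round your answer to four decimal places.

Needing more than 8 patients ⇔ fewer than 3 successes in the first 8. With X ~ Binomial(8, 0.37), P(Y > 8) = P(X ≤ 2).
  k=0: C(8,0)·0.37^0·0.63^8 = 0.024816
  k=1: C(8,1)·0.37^1·0.63^7 = 0.116594
  k=2: C(8,2)·0.37^2·0.63^6 = 0.239665
P(X ≤ 2) = 0.381074

0.3811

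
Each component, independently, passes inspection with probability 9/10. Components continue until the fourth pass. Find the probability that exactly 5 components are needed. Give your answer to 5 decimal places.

0.26244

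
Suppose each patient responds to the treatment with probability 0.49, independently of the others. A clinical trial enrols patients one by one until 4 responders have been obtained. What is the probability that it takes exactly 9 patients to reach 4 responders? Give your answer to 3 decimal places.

Y = trial on which the fourth success occurs; negative binomial, r=4, p=0.49.
P(Y=9) = C(8,3) · p^4 · (1−p)^5
= 56 · 0.057648 · 0.034503 = 0.11138

0.111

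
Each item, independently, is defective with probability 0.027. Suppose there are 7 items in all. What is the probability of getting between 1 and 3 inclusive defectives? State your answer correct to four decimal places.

0.1743

X ~ Binomial(7, 0.027); P(1 ≤ X ≤ 3) = Σ C(7,k) p^k (1−p)^(7−k) over k:
  k=1: C(7,1)·0.027^1·0.973^6 = 0.160376
  k=2: C(7,2)·0.027^2·0.973^5 = 0.013351
  k=3: C(7,3)·0.027^3·0.973^4 = 0.000617
Total = 0.174344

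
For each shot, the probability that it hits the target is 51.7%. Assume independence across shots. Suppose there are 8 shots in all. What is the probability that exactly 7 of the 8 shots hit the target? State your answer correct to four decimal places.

X ~ Binomial(n=8, p=0.517).
P(X=7) = C(8,7) · p^7 · (1−p)^1
= 8 · 0.0098727 · 0.483 = 0.038148

0.0381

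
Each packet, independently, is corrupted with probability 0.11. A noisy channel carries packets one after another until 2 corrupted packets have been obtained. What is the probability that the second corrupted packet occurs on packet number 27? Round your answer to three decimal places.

0.017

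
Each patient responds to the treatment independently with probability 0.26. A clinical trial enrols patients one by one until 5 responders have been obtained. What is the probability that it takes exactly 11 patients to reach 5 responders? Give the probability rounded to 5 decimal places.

0.04097

Y = trial on which the fifth success occurs; negative binomial, r=5, p=0.26.
P(Y=11) = C(10,4) · p^5 · (1−p)^6
= 210 · 0.0011881 · 0.16421 = 0.0409710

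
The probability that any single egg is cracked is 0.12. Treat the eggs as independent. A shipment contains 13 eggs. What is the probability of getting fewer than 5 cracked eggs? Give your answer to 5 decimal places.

X ~ Binomial(13, 0.12); P(X ≤ 4) = Σ C(13,k) p^k (1−p)^(13−k) over k:
  k=0: C(13,0)·0.12^0·0.88^13 = 0.1897906
  k=1: C(13,1)·0.12^1·0.88^12 = 0.3364470
  k=2: C(13,2)·0.12^2·0.88^11 = 0.2752748
  k=3: C(13,3)·0.12^3·0.88^10 = 0.1376374
  k=4: C(13,4)·0.12^4·0.88^9 = 0.0469218
Total = 0.9860717

0.98607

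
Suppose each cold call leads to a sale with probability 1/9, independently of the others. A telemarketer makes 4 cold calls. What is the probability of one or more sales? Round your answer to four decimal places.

0.3757

P(at least one) = 1 − P(none) = 1 − (1 − 0.111111)^4
= 1 − 0.624295 = 0.375705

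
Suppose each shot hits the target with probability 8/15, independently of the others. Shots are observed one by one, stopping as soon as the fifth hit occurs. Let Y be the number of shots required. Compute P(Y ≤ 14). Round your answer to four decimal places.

Finishing within 14 shots ⇔ at least 5 successes in the first 14. With X ~ Binomial(14, 0.533333), P(Y ≤ 14) = 1 − P(X ≤ 4).
  k=0: C(14,0)·0.533333^0·0.466667^14 = 0.000023
  k=1: C(14,1)·0.533333^1·0.466667^13 = 0.000372
  k=2: C(14,2)·0.533333^2·0.466667^12 = 0.002761
  k=3: C(14,3)·0.533333^3·0.466667^11 = 0.012623
  k=4: C(14,4)·0.533333^4·0.466667^10 = 0.039673
1 − 0.055453 = 0.944547

0.9445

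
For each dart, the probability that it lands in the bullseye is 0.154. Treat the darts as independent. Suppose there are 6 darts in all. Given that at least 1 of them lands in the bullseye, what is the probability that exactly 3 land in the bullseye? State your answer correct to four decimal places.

0.0698

X ~ Binomial(6, 0.154). Want P(X=3 | X≥1) = P(X=3) / P(X≥1).
P(X=3) = C(6,3)·0.154^3·0.846^3 = 0.044229
P(X≥1) = 1 − 0.366625 = 0.633375
Ratio = 0.044229 / 0.633375 = 0.069830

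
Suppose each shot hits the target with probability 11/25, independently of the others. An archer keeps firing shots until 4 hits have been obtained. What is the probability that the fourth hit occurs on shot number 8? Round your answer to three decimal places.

0.129

Y = trial on which the fourth success occurs; negative binomial, r=4, p=0.44.
P(Y=8) = C(7,3) · p^4 · (1−p)^4
= 35 · 0.037481 · 0.098345 = 0.12901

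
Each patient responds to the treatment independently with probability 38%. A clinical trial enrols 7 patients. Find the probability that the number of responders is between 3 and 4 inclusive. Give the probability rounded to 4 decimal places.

0.4577

X ~ Binomial(7, 0.38); P(3 ≤ X ≤ 4) = Σ C(7,k) p^k (1−p)^(7−k) over k:
  k=3: C(7,3)·0.38^3·0.62^4 = 0.283782
  k=4: C(7,4)·0.38^4·0.62^3 = 0.173931
Total = 0.457714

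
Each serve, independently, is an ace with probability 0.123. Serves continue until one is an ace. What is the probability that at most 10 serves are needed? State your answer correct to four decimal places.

Y = number of serves to the first success; geometric, p = 0.123.
P(Y ≤ 10) = 1 − (1−p)^10 = 1 − 0.269151 = 0.730849

0.7308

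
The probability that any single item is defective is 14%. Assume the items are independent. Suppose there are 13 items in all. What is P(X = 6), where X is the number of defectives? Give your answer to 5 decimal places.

0.00450

X ~ Binomial(n=13, p=0.14).
P(X=6) = C(13,6) · p^6 · (1−p)^7
= 1716 · 7.5295e-06 · 0.34793 = 0.0044955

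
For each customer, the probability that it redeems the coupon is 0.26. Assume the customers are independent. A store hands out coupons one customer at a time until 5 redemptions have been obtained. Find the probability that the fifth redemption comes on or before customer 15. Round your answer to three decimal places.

0.347

Finishing within 15 customers ⇔ at least 5 successes in the first 15. With X ~ Binomial(15, 0.26), P(Y ≤ 15) = 1 − P(X ≤ 4).
  k=0: C(15,0)·0.26^0·0.74^15 = 0.01093
  k=1: C(15,1)·0.26^1·0.74^14 = 0.05758
  k=2: C(15,2)·0.26^2·0.74^13 = 0.14163
  k=3: C(15,3)·0.26^3·0.74^12 = 0.21563
  k=4: C(15,4)·0.26^4·0.74^11 = 0.22729
1 − 0.65306 = 0.34694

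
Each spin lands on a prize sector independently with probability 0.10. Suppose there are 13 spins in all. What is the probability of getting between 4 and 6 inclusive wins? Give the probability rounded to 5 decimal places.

X ~ Binomial(13, 0.10); P(4 ≤ X ≤ 6) = Σ C(13,k) p^k (1−p)^(13−k) over k:
  k=4: C(13,4)·0.10^4·0.90^9 = 0.0277006
  k=5: C(13,5)·0.10^5·0.90^8 = 0.0055401
  k=6: C(13,6)·0.10^6·0.90^7 = 0.0008208
Total = 0.0340614

0.03406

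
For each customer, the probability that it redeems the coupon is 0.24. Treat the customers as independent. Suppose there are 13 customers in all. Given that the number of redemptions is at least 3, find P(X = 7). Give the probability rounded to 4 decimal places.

0.0238

X ~ Binomial(13, 0.24). Want P(X=7 | X≥3) = P(X=7) / P(X≥3).
P(X=7) = C(13,7)·0.24^7·0.76^6 = 0.015166
P(X≥3) = 1 − 0.028221 − 0.115856 − 0.219516 = 0.636407
Ratio = 0.015166 / 0.636407 = 0.023831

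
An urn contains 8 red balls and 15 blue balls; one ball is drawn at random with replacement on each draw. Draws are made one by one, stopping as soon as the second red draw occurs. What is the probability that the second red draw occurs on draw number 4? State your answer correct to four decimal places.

0.1544

Y = trial on which the second success occurs; negative binomial, r=2, p=0.347826.
P(Y=4) = C(3,1) · p^2 · (1−p)^2
= 3 · 0.12098 · 0.42533 = 0.154373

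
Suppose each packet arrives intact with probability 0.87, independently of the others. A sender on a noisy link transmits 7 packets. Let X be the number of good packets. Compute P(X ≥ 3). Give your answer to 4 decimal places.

0.9994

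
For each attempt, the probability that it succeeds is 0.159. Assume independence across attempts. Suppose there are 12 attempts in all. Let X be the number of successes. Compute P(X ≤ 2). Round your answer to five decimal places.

0.70452

X ~ Binomial(12, 0.159); P(X ≤ 2) = Σ C(12,k) p^k (1−p)^(12−k) over k:
  k=0: C(12,0)·0.159^0·0.841^12 = 0.1251849
  k=1: C(12,1)·0.159^1·0.841^11 = 0.2840105
  k=2: C(12,2)·0.159^2·0.841^10 = 0.2953236
Total = 0.7045189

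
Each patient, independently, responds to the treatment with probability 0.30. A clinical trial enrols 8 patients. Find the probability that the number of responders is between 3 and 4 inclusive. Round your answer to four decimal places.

0.3903

X ~ Binomial(8, 0.30); P(3 ≤ X ≤ 4) = Σ C(8,k) p^k (1−p)^(8−k) over k:
  k=3: C(8,3)·0.30^3·0.70^5 = 0.254122
  k=4: C(8,4)·0.30^4·0.70^4 = 0.136137
Total = 0.390259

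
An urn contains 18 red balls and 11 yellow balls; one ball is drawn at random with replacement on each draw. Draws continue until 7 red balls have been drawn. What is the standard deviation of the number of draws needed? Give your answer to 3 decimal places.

Y = total draws until the seventh success; negative binomial with r=7, p=0.620690.
SD(Y) = √[r(1−p)/p²] = √(6.89198) = 2.62526

2.625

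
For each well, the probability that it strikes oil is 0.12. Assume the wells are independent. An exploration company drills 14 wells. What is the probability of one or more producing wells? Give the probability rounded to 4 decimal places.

0.8330

P(at least one) = 1 − P(none) = 1 − (1 − 0.12)^14
= 1 − 0.167016 = 0.832984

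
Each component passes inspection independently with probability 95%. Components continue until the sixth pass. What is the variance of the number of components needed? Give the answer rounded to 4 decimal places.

0.3324

Y = total components until the sixth success; negative binomial with r=6, p=0.95.
Var(Y) = r(1−p)/p² = 6·0.05 / 0.95² = 0.332410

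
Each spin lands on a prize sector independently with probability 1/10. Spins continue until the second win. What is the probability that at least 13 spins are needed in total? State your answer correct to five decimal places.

Needing more than 12 spins ⇔ fewer than 2 successes in the first 12. With X ~ Binomial(12, 0.10), P(Y > 12) = P(X ≤ 1).
  k=0: C(12,0)·0.10^0·0.90^12 = 0.2824295
  k=1: C(12,1)·0.10^1·0.90^11 = 0.3765727
P(X ≤ 1) = 0.6590023

0.65900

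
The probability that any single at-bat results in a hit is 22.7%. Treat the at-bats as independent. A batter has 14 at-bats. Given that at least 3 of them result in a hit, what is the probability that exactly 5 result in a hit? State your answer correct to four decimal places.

X ~ Binomial(14, 0.227). Want P(X=5 | X≥3) = P(X=5) / P(X≥3).
P(X=5) = C(14,5)·0.227^5·0.773^9 = 0.118907
P(X≥3) = 1 − 0.027196 − 0.111812 − 0.213426 = 0.647566
Ratio = 0.118907 / 0.647566 = 0.183622

0.1836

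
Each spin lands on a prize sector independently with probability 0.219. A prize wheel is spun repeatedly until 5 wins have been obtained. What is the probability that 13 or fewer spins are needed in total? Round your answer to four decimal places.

Finishing within 13 spins ⇔ at least 5 successes in the first 13. With X ~ Binomial(13, 0.219), P(Y ≤ 13) = 1 − P(X ≤ 4).
  k=0: C(13,0)·0.219^0·0.781^13 = 0.040222
  k=1: C(13,1)·0.219^1·0.781^12 = 0.146622
  k=2: C(13,2)·0.219^2·0.781^11 = 0.246686
  k=3: C(13,3)·0.219^3·0.781^10 = 0.253635
  k=4: C(13,4)·0.219^4·0.781^9 = 0.177804
1 − 0.864969 = 0.135031

0.1350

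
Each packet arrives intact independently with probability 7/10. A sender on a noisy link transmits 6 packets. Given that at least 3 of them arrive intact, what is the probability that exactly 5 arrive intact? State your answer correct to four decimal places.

0.3255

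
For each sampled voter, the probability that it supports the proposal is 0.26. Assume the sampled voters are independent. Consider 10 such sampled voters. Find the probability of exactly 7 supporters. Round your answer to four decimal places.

X ~ Binomial(n=10, p=0.26).
P(X=7) = C(10,7) · p^7 · (1−p)^3
= 120 · 8.0318e-05 · 0.40522 = 0.003906

0.0039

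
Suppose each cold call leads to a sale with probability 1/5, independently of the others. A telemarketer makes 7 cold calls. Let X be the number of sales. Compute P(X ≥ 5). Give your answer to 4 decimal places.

0.0047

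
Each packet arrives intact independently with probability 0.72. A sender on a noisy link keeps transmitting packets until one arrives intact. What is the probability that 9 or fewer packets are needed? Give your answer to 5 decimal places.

Y = number of packets to the first success; geometric, p = 0.72.
P(Y ≤ 9) = 1 − (1−p)^9 = 1 − 0.0000106 = 0.9999894

0.99999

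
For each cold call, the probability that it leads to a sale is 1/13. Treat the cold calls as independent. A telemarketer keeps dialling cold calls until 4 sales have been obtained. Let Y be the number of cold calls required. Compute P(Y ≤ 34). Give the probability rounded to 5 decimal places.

0.26379

Finishing within 34 cold calls ⇔ at least 4 successes in the first 34. With X ~ Binomial(34, 0.076923), P(Y ≤ 34) = 1 − P(X ≤ 3).
  k=0: C(34,0)·0.076923^0·0.923077^34 = 0.0657792
  k=1: C(34,1)·0.076923^1·0.923077^33 = 0.1863743
  k=2: C(34,2)·0.076923^2·0.923077^32 = 0.2562647
  k=3: C(34,3)·0.076923^3·0.923077^31 = 0.2277908
1 − 0.7362090 = 0.2637910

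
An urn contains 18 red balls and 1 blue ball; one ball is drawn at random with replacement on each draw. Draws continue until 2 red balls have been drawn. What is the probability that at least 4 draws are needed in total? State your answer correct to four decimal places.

0.0080

Needing more than 3 draws ⇔ fewer than 2 successes in the first 3. With X ~ Binomial(3, 0.947368), P(Y > 3) = P(X ≤ 1).
  k=0: C(3,0)·0.947368^0·0.052632^3 = 0.000146
  k=1: C(3,1)·0.947368^1·0.052632^2 = 0.007873
P(X ≤ 1) = 0.008019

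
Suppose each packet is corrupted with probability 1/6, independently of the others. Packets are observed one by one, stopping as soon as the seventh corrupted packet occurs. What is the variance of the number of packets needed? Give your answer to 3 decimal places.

210.000

Y = total packets until the seventh success; negative binomial with r=7, p=0.166667.
Var(Y) = r(1−p)/p² = 7·0.833333 / 0.166667² = 210.00000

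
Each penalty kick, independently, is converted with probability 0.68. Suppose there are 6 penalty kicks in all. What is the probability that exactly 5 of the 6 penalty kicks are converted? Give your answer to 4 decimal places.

0.2792

X ~ Binomial(n=6, p=0.68).
P(X=5) = C(6,5) · p^5 · (1−p)^1
= 6 · 0.14539 · 0.32 = 0.279155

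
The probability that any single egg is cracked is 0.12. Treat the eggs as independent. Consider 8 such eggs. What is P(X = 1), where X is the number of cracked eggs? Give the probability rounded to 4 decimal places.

0.3923

X ~ Binomial(n=8, p=0.12).
P(X=1) = C(8,1) · p^1 · (1−p)^7
= 8 · 0.12 · 0.40868 = 0.392329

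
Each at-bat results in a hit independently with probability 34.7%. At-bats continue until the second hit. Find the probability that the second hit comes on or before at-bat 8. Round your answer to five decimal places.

0.82640

Finishing within 8 at-bats ⇔ at least 2 successes in the first 8. With X ~ Binomial(8, 0.347), P(Y ≤ 8) = 1 − P(X ≤ 1).
  k=0: C(8,0)·0.347^0·0.653^8 = 0.0330602
  k=1: C(8,1)·0.347^1·0.653^7 = 0.1405438
1 − 0.1736040 = 0.8263960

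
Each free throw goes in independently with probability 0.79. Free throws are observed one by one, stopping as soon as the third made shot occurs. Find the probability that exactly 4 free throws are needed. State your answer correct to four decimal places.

Y = trial on which the third success occurs; negative binomial, r=3, p=0.79.
P(Y=4) = C(3,2) · p^3 · (1−p)^1
= 3 · 0.49304 · 0.21 = 0.310615

0.3106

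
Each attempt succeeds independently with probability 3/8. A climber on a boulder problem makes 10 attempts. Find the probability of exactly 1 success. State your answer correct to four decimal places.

0.0546

X ~ Binomial(n=10, p=0.375).
P(X=1) = C(10,1) · p^1 · (1−p)^9
= 10 · 0.375 · 0.014552 = 0.054570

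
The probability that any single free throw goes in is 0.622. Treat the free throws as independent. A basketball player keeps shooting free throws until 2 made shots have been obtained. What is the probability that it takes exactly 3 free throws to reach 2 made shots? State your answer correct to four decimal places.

Y = trial on which the second success occurs; negative binomial, r=2, p=0.622.
P(Y=3) = C(2,1) · p^2 · (1−p)^1
= 2 · 0.38688 · 0.378 = 0.292484

0.2925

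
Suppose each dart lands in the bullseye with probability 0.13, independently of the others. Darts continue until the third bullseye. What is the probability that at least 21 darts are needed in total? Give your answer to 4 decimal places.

Needing more than 20 darts ⇔ fewer than 3 successes in the first 20. With X ~ Binomial(20, 0.13), P(Y > 20) = P(X ≤ 2).
  k=0: C(20,0)·0.13^0·0.87^20 = 0.061714
  k=1: C(20,1)·0.13^1·0.87^19 = 0.184433
  k=2: C(20,2)·0.13^2·0.87^18 = 0.261810
P(X ≤ 2) = 0.507958

0.5080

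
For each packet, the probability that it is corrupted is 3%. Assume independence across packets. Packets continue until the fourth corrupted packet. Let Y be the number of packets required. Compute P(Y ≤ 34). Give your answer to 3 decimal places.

0.018

Finishing within 34 packets ⇔ at least 4 successes in the first 34. With X ~ Binomial(34, 0.03), P(Y ≤ 34) = 1 − P(X ≤ 3).
  k=0: C(34,0)·0.03^0·0.97^34 = 0.35501
  k=1: C(34,1)·0.03^1·0.97^33 = 0.37331
  k=2: C(34,2)·0.03^2·0.97^32 = 0.19050
  k=3: C(34,3)·0.03^3·0.97^31 = 0.06285
1 − 0.98167 = 0.01833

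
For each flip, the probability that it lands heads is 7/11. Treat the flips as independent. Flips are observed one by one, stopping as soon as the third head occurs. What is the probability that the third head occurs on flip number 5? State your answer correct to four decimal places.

0.2045

Y = trial on which the third success occurs; negative binomial, r=3, p=0.636364.
P(Y=5) = C(4,2) · p^3 · (1−p)^2
= 6 · 0.2577 · 0.13223 = 0.204457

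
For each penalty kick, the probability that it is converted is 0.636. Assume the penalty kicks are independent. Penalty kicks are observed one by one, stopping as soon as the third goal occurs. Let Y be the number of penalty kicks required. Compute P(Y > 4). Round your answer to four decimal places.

Needing more than 4 penalty kicks ⇔ fewer than 3 successes in the first 4. With X ~ Binomial(4, 0.636), P(Y > 4) = P(X ≤ 2).
  k=0: C(4,0)·0.636^0·0.364^4 = 0.017555
  k=1: C(4,1)·0.636^1·0.364^3 = 0.122693
  k=2: C(4,2)·0.636^2·0.364^2 = 0.321565
P(X ≤ 2) = 0.461813

0.4618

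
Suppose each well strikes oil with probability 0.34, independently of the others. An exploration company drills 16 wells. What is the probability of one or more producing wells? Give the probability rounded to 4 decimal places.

0.9987

P(at least one) = 1 − P(none) = 1 − (1 − 0.34)^16
= 1 − 0.001296 = 0.998704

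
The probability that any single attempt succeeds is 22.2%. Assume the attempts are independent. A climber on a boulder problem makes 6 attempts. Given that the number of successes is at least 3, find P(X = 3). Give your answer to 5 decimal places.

0.80671

X ~ Binomial(6, 0.222). Want P(X=3 | X≥3) = P(X=3) / P(X≥3).
P(X=3) = C(6,3)·0.222^3·0.778^3 = 0.1030452
P(X≥3) = 1 − 0.2217571 − 0.3796664 − 0.2708417 = 0.1277347
Ratio = 0.1030452 / 0.1277347 = 0.8067126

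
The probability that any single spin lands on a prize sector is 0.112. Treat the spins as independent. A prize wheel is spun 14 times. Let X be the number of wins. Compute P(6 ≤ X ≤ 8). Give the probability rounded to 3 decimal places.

X ~ Binomial(14, 0.112); P(6 ≤ X ≤ 8) = Σ C(14,k) p^k (1−p)^(14−k) over k:
  k=6: C(14,6)·0.112^6·0.888^8 = 0.00229
  k=7: C(14,7)·0.112^7·0.888^7 = 0.00033
  k=8: C(14,8)·0.112^8·0.888^6 = 0.00004
Total = 0.00266

0.003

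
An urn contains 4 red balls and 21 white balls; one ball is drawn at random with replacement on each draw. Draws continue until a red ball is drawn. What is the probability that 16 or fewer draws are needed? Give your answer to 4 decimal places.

0.9386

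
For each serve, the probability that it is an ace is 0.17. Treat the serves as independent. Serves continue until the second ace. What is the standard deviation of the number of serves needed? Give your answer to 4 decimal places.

7.5789

Y = total serves until the second success; negative binomial with r=2, p=0.17.
SD(Y) = √[r(1−p)/p²] = √(57.439446) = 7.578882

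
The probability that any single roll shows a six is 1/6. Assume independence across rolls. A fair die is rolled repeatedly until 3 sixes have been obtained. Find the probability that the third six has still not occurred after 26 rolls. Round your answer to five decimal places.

0.16772

Needing more than 26 rolls ⇔ fewer than 3 successes in the first 26. With X ~ Binomial(26, 0.166667), P(Y > 26) = P(X ≤ 2).
  k=0: C(26,0)·0.166667^0·0.833333^26 = 0.0087355
  k=1: C(26,1)·0.166667^1·0.833333^25 = 0.0454246
  k=2: C(26,2)·0.166667^2·0.833333^24 = 0.1135615
P(X ≤ 2) = 0.1677215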